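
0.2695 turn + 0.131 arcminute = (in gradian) 107.8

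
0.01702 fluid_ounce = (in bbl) 3.166e-06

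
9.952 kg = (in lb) 21.94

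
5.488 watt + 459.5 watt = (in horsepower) 0.6236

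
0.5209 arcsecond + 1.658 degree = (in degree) 1.658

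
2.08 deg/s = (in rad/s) 0.0363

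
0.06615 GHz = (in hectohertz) 6.615e+05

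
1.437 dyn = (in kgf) 1.465e-06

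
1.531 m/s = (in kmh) 5.512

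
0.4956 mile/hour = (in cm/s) 22.16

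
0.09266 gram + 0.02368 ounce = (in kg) 0.000764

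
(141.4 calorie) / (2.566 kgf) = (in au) 1.572e-10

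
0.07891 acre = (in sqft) 3437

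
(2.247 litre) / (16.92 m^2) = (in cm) 0.01328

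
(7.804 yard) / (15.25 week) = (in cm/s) 7.737e-05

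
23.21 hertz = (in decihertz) 232.1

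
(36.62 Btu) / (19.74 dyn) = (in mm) 1.957e+11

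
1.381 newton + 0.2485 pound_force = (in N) 2.486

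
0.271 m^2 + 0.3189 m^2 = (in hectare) 5.899e-05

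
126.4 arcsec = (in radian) 0.0006128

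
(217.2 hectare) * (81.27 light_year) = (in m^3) 1.67e+24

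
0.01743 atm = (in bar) 0.01766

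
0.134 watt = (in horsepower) 0.0001797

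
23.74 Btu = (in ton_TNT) 5.986e-06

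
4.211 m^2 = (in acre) 0.001041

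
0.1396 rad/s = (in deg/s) 7.998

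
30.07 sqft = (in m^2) 2.794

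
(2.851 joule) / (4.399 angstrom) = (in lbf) 1.457e+09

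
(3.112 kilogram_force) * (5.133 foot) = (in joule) 47.75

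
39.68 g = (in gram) 39.68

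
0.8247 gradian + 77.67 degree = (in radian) 1.369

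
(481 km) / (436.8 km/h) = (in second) 3964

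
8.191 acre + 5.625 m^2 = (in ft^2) 3.569e+05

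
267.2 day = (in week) 38.17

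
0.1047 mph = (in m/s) 0.04681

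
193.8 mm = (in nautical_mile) 0.0001046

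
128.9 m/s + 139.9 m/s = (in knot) 522.5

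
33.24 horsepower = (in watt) 2.479e+04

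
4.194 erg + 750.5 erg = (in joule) 7.547e-05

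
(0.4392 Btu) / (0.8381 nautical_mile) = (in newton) 0.2985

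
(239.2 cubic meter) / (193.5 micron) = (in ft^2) 1.331e+07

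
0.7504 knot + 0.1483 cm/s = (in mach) 0.001138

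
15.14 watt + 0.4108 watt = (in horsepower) 0.02085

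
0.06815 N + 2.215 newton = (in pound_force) 0.5133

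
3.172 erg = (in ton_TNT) 7.581e-17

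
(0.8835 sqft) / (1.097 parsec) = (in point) 6.874e-15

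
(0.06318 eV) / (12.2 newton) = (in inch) 3.267e-20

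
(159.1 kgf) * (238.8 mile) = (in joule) 5.996e+08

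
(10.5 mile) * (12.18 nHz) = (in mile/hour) 0.0004604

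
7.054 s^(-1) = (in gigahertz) 7.054e-09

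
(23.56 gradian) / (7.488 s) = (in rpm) 0.472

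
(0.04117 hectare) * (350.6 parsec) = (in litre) 4.454e+24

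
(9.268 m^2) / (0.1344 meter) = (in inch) 2715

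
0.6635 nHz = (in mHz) 6.635e-07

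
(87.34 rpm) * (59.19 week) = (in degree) 1.876e+10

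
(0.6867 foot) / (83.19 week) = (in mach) 1.222e-11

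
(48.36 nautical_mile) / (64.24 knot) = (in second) 2710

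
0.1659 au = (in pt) 7.035e+13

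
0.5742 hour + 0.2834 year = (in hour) 2483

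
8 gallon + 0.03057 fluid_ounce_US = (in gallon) 8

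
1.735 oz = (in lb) 0.1084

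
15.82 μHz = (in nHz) 1.582e+04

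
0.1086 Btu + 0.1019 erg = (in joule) 114.6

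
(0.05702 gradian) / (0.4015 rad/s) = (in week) 3.688e-09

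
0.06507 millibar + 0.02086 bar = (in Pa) 2093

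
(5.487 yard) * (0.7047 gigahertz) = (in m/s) 3.536e+09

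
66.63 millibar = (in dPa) 6.663e+04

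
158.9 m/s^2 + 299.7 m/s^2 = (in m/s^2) 458.6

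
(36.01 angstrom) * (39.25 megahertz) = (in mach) 0.0004151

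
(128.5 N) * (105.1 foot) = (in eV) 2.569e+22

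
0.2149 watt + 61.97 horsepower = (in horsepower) 61.97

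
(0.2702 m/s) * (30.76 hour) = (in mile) 18.59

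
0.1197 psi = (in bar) 0.008253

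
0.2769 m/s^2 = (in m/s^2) 0.2769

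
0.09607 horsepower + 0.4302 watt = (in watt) 72.07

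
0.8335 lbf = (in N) 3.708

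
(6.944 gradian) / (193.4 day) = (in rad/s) 6.528e-09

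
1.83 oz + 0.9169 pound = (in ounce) 16.5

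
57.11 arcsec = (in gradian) 0.01763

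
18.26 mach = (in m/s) 6218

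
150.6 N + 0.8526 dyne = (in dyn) 1.506e+07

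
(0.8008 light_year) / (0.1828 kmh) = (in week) 2.467e+11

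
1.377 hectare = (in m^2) 1.377e+04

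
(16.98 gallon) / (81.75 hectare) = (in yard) 8.599e-08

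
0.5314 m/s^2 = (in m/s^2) 0.5314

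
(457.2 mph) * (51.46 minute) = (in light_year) 6.67e-11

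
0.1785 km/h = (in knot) 0.09638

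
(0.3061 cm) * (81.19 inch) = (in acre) 1.56e-06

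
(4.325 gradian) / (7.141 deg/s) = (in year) 1.728e-08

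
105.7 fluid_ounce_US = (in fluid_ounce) 105.7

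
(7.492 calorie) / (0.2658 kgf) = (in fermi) 1.203e+16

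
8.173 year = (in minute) 4.296e+06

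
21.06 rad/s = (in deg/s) 1207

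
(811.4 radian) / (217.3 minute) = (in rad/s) 0.06223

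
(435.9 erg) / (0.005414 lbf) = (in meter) 0.00181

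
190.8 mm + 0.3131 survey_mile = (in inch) 1.985e+04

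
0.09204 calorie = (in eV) 2.404e+18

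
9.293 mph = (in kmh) 14.96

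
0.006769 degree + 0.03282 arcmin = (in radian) 0.0001277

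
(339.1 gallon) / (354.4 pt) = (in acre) 0.002537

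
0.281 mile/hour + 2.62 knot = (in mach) 0.004327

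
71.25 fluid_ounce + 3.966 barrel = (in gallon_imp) 139.2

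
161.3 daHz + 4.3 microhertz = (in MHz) 0.001613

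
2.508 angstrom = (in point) 7.109e-07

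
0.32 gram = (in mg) 320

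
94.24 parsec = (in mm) 2.908e+21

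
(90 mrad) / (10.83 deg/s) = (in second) 0.4761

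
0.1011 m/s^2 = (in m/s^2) 0.1011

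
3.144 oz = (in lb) 0.1965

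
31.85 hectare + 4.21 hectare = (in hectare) 36.06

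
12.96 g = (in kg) 0.01296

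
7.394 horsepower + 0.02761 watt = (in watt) 5514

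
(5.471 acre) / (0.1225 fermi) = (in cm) 1.807e+22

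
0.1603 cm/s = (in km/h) 0.005771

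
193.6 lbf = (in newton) 861.2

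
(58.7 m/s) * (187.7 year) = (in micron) 3.475e+17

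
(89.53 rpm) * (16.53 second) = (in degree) 8880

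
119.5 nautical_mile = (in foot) 7.261e+05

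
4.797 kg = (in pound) 10.58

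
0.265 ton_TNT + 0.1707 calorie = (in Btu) 1.051e+06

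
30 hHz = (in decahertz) 300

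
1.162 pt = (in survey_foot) 0.001345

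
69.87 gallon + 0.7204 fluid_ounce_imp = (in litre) 264.5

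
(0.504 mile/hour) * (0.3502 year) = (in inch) 9.796e+07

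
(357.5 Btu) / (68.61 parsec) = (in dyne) 1.782e-08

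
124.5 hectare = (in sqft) 1.34e+07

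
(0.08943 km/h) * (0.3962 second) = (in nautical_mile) 5.314e-06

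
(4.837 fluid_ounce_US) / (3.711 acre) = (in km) 9.525e-12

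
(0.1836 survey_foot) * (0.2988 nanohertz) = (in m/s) 1.672e-11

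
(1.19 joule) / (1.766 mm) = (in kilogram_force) 68.71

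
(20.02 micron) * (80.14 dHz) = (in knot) 0.0003119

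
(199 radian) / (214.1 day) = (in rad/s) 1.076e-05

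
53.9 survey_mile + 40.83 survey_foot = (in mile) 53.91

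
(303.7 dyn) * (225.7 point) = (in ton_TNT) 5.779e-14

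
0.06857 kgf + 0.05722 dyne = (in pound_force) 0.1512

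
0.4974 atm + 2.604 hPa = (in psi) 7.348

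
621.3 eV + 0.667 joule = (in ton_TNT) 1.594e-10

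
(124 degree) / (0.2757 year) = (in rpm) 2.377e-06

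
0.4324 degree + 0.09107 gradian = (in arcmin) 30.86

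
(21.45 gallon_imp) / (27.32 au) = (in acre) 5.896e-18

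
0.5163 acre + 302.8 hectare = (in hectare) 303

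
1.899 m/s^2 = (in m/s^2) 1.899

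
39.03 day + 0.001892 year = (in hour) 953.3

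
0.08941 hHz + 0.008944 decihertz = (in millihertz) 8942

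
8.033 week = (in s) 4.858e+06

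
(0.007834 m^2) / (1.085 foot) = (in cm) 2.369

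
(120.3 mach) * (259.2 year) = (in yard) 3.662e+14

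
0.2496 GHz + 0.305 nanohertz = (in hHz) 2.496e+06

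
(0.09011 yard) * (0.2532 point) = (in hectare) 7.36e-10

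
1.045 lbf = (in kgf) 0.474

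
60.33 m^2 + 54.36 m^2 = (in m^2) 114.7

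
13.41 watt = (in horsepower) 0.01798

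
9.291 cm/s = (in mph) 0.2078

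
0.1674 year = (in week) 8.729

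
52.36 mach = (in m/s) 1.783e+04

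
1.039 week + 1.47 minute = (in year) 0.01993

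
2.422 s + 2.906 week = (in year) 0.05573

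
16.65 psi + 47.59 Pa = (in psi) 16.66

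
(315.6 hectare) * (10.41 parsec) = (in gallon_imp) 2.23e+26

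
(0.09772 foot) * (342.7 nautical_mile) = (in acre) 4.671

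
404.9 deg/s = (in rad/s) 7.067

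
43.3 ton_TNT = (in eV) 1.131e+30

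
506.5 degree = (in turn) 1.407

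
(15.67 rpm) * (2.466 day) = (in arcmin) 1.202e+09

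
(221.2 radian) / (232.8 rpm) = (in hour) 0.00252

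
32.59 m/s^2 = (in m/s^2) 32.59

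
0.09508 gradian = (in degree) 0.08557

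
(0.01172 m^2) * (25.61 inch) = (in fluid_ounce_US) 257.8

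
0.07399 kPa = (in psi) 0.01073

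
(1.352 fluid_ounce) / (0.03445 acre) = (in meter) 2.868e-07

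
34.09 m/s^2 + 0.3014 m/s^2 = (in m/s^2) 34.39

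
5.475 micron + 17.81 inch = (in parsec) 1.466e-17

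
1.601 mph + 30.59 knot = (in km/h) 59.23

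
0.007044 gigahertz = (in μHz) 7.044e+12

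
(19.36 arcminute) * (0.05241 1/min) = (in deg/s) 0.0002818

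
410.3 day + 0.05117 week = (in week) 58.67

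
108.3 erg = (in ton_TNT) 2.588e-15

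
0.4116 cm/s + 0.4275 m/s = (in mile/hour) 0.9655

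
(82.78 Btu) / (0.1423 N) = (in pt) 1.74e+09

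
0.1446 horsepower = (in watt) 107.8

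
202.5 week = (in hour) 3.402e+04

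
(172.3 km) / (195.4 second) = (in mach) 2.59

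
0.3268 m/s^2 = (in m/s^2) 0.3268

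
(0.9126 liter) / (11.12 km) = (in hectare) 8.207e-12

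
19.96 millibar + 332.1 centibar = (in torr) 2506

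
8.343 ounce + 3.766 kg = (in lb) 8.824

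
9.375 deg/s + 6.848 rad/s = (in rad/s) 7.012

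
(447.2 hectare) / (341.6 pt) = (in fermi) 3.711e+22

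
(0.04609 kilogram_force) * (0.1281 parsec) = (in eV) 1.115e+34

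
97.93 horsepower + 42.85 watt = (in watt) 7.307e+04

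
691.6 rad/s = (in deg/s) 3.963e+04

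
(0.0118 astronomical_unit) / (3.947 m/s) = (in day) 5176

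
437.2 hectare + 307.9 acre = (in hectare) 561.8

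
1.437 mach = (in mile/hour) 1095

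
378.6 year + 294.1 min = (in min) 1.99e+08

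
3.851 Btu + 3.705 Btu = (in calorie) 1905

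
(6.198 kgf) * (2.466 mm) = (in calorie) 0.03582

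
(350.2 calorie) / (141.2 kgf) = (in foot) 3.472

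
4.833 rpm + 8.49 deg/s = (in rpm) 6.248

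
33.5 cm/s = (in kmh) 1.206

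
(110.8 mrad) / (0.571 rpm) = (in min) 0.03088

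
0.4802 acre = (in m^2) 1943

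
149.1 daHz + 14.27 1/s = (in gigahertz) 1.505e-06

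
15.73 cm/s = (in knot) 0.3058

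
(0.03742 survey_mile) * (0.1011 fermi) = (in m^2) 6.088e-15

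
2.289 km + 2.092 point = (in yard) 2503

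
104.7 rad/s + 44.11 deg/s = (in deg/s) 6043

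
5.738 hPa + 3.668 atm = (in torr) 2792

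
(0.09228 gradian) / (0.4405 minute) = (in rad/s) 5.484e-05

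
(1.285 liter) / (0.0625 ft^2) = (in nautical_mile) 0.0001195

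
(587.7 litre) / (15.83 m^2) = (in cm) 3.713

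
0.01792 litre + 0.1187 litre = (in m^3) 0.0001366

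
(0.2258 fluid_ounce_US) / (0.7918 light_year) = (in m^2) 8.914e-22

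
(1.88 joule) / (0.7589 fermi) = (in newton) 2.477e+15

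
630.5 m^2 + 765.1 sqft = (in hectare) 0.07016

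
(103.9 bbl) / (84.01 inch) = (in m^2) 7.741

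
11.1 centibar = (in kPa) 11.1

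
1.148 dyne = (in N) 1.148e-05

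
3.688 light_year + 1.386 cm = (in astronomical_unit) 2.332e+05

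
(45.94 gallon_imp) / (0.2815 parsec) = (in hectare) 2.404e-21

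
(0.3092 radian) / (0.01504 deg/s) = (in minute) 19.63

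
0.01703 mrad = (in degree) 0.0009757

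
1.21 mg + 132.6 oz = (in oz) 132.6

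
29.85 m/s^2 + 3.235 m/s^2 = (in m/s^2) 33.09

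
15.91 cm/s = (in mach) 0.0004673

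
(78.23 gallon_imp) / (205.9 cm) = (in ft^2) 1.859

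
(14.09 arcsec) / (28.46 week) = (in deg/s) 2.274e-10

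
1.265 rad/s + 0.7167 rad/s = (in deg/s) 113.5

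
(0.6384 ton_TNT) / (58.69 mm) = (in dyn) 4.551e+15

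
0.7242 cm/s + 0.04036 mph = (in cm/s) 2.528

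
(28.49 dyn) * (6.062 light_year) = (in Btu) 1.549e+10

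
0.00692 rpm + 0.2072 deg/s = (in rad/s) 0.004341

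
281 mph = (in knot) 244.2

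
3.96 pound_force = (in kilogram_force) 1.796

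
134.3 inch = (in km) 0.003411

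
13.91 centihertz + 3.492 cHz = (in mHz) 174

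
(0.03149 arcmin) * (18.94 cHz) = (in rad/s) 1.735e-06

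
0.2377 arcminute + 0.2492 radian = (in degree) 14.28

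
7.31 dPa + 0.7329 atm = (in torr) 557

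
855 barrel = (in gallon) 3.591e+04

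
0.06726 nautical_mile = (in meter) 124.6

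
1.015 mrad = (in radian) 0.001015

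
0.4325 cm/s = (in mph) 0.009675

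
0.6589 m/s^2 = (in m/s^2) 0.6589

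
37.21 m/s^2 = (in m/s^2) 37.21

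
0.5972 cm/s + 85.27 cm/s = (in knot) 1.669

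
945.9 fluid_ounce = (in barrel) 0.1759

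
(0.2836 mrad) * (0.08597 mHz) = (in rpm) 2.328e-07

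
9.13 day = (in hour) 219.1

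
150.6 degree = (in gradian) 167.3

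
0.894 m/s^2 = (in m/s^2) 0.894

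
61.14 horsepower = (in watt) 4.559e+04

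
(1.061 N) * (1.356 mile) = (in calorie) 553.4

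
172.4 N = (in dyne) 1.724e+07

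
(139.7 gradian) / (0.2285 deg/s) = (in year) 1.745e-05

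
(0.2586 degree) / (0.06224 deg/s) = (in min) 0.06925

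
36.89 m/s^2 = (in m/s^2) 36.89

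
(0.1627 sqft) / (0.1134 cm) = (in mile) 0.008282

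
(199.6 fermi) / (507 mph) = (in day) 1.019e-20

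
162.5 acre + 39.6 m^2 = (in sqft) 7.079e+06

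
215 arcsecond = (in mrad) 1.042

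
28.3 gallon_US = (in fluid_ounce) 3622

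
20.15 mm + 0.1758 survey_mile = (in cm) 2.829e+04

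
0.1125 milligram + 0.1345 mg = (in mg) 0.247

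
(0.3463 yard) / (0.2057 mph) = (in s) 3.444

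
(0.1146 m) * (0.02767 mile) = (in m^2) 5.103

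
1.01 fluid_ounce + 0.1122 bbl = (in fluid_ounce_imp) 628.9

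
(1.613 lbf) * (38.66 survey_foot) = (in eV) 5.277e+20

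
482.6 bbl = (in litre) 7.673e+04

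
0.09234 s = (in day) 1.069e-06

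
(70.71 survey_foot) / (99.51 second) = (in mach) 0.0006361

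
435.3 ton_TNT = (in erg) 1.821e+19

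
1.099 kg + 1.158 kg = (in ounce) 79.61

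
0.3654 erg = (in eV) 2.281e+11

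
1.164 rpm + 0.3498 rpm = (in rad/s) 0.1585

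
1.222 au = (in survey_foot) 5.998e+11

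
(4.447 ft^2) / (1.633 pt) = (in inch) 2.823e+04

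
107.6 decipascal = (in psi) 0.001561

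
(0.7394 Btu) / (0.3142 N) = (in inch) 9.775e+04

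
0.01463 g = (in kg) 1.463e-05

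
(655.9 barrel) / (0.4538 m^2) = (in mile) 0.1428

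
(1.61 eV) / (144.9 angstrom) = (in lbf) 4.002e-12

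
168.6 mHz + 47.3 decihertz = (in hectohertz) 0.04899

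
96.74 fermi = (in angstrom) 0.0009674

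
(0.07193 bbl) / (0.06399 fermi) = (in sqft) 1.924e+15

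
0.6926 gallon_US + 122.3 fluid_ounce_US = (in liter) 6.239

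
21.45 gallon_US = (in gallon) 21.45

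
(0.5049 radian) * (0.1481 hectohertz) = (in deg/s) 428.4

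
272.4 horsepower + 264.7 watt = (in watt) 2.034e+05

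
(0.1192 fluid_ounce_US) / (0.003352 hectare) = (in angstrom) 1052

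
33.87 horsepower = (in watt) 2.526e+04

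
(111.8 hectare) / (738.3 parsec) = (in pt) 1.391e-10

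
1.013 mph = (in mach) 0.00133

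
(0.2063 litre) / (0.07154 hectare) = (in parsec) 9.345e-24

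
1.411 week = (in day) 9.877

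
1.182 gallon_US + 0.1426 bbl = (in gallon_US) 7.171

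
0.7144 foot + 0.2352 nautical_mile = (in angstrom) 4.358e+12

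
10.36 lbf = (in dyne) 4.608e+06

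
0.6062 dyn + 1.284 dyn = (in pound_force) 4.249e-06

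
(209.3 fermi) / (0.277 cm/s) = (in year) 2.396e-18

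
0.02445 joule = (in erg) 2.445e+05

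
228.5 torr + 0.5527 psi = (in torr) 257.1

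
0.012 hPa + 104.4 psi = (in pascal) 7.198e+05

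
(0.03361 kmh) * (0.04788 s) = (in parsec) 1.449e-20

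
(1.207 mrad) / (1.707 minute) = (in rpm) 0.0001125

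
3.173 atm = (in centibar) 321.5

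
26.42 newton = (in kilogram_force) 2.694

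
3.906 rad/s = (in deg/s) 223.8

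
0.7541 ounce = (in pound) 0.04713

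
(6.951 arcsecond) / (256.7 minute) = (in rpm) 2.089e-08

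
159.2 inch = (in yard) 4.422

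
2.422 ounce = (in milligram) 6.866e+04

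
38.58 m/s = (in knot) 74.99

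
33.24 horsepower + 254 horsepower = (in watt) 2.142e+05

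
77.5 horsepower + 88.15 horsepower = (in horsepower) 165.7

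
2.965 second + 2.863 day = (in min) 4123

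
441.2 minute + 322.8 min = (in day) 0.5306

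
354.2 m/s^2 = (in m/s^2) 354.2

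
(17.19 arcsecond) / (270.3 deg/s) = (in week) 2.921e-11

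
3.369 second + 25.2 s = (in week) 4.724e-05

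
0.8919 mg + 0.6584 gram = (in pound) 0.001453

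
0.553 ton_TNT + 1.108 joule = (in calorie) 5.53e+08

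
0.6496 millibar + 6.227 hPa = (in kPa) 0.6877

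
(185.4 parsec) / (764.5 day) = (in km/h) 3.118e+11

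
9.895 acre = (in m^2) 4.004e+04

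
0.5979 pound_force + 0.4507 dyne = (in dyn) 2.66e+05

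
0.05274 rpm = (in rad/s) 0.005523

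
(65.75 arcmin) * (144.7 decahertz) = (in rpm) 264.3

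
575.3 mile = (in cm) 9.259e+07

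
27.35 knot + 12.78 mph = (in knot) 38.46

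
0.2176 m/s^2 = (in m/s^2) 0.2176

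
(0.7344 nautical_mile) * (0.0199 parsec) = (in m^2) 8.352e+17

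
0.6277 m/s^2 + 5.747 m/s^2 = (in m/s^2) 6.375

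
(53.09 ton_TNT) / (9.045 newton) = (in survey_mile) 1.526e+07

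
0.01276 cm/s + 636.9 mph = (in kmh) 1025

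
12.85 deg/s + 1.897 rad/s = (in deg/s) 121.5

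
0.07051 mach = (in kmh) 86.43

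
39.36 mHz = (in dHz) 0.3936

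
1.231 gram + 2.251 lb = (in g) 1022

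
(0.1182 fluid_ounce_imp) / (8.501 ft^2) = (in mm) 0.004252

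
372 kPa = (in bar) 3.72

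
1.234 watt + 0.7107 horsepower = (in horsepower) 0.7124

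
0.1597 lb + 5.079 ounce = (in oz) 7.634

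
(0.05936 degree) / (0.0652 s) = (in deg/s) 0.9104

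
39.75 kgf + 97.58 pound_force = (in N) 823.9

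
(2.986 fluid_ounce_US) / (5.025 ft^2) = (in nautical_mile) 1.021e-07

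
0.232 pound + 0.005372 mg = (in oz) 3.712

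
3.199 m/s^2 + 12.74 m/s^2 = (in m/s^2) 15.94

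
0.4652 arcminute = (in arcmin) 0.4652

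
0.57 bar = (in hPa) 570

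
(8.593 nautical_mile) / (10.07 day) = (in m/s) 0.01829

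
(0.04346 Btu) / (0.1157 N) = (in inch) 1.56e+04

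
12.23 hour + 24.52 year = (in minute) 1.289e+07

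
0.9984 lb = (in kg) 0.4529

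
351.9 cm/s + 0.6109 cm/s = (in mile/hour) 7.885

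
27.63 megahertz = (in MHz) 27.63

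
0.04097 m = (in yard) 0.04481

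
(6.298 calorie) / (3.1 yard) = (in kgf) 0.9479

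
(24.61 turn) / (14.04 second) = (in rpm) 105.2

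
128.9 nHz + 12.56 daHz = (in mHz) 1.256e+05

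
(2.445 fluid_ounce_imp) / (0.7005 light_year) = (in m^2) 1.048e-20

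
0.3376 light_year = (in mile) 1.985e+12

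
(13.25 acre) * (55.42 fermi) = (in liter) 2.972e-06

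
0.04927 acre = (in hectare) 0.01994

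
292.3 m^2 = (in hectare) 0.02923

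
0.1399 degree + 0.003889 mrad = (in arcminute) 8.407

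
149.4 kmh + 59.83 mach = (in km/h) 7.349e+04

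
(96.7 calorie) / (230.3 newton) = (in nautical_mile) 0.0009486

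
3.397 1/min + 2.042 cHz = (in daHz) 0.007704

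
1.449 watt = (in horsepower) 0.001943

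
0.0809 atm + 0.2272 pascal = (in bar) 0.08197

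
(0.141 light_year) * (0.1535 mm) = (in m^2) 2.048e+11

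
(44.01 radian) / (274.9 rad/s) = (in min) 0.002668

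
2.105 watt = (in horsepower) 0.002823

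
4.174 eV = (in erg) 6.687e-12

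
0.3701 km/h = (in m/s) 0.1028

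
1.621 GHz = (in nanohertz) 1.621e+18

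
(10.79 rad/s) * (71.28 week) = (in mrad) 4.652e+11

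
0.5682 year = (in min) 2.986e+05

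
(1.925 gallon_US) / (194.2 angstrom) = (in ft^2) 4.039e+06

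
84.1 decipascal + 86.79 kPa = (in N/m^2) 8.68e+04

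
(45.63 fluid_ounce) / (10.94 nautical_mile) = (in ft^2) 7.169e-07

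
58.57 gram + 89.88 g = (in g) 148.4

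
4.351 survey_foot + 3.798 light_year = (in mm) 3.593e+19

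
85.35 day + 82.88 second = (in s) 7.374e+06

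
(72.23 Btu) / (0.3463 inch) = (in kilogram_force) 8.835e+05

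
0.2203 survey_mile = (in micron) 3.545e+08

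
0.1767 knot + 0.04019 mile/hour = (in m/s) 0.1089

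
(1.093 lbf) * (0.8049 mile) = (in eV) 3.931e+22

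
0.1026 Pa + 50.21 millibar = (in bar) 0.05021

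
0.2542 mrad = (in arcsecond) 52.43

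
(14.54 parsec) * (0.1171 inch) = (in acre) 3.298e+11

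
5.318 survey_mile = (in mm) 8.559e+06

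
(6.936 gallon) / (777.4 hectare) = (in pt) 9.574e-06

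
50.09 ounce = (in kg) 1.42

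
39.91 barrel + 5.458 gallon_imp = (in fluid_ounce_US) 2.154e+05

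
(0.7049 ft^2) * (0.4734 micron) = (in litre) 3.1e-05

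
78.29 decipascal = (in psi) 0.001136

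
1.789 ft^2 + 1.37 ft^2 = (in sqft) 3.159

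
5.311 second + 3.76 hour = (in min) 225.7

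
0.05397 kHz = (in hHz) 0.5397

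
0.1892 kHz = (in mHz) 1.892e+05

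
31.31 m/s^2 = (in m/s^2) 31.31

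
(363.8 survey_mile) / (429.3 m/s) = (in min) 22.73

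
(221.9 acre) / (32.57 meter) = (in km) 27.57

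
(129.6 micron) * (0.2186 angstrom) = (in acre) 7.001e-19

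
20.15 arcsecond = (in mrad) 0.09769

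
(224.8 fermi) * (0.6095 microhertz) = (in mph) 3.065e-19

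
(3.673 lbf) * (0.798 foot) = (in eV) 2.48e+19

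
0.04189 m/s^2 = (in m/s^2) 0.04189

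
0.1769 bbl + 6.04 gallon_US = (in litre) 50.99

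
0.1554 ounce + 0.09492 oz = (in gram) 7.096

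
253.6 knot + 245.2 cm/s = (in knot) 258.4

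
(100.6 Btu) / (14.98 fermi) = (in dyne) 7.085e+23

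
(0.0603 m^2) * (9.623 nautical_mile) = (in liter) 1.075e+06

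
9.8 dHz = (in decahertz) 0.098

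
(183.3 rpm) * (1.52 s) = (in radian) 29.18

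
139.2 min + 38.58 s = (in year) 0.0002661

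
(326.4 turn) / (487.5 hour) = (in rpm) 0.01116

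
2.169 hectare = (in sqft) 2.335e+05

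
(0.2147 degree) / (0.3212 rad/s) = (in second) 0.01167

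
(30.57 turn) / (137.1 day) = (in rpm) 0.0001548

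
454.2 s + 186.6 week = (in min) 1.881e+06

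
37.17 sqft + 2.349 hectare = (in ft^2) 2.529e+05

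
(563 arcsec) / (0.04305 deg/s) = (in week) 6.006e-06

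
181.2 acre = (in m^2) 7.333e+05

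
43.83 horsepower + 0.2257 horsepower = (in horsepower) 44.06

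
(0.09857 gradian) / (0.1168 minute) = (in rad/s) 0.0002209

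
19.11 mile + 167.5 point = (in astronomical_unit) 2.056e-07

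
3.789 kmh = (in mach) 0.003091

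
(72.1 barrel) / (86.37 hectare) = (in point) 0.03762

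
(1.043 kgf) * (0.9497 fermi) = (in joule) 9.714e-15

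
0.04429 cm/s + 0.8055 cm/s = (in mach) 2.496e-05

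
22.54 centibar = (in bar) 0.2254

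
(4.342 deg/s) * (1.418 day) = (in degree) 5.32e+05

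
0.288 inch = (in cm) 0.7315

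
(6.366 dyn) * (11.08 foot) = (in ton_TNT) 5.138e-14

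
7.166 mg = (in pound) 1.58e-05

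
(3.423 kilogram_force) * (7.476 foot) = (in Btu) 0.0725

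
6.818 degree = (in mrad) 119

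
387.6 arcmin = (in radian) 0.1127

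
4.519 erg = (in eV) 2.821e+12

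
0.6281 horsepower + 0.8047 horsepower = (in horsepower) 1.433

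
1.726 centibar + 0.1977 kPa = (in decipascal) 1.924e+04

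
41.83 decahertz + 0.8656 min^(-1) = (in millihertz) 4.183e+05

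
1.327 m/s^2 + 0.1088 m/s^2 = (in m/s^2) 1.436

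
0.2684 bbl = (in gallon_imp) 9.387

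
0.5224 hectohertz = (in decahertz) 5.224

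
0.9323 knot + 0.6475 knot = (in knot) 1.58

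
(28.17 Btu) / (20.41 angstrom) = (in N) 1.456e+13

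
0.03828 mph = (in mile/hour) 0.03828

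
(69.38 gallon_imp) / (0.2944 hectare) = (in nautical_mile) 5.785e-08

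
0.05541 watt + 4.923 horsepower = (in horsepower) 4.923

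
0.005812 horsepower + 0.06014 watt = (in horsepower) 0.005893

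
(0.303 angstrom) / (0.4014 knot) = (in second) 1.467e-10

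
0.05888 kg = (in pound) 0.1298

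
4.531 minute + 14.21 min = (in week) 0.001859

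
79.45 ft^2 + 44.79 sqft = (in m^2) 11.54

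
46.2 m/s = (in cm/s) 4620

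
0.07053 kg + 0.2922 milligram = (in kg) 0.07053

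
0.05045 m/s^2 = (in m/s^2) 0.05045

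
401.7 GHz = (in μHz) 4.017e+17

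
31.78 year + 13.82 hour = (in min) 1.67e+07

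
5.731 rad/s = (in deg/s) 328.4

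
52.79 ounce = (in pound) 3.299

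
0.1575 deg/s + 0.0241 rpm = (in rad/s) 0.005273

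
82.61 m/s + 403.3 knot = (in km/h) 1044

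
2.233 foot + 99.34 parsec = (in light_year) 324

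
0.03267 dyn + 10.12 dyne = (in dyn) 10.15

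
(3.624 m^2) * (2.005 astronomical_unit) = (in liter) 1.087e+15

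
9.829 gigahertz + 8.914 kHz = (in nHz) 9.829e+18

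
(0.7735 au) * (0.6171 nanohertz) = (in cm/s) 7141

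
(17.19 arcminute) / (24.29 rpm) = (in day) 2.275e-08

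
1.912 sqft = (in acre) 4.389e-05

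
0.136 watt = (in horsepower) 0.0001824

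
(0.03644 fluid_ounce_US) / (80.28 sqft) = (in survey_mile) 8.978e-11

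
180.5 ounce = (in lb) 11.28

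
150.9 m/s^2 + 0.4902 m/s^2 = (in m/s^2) 151.4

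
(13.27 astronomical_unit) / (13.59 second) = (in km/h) 5.259e+11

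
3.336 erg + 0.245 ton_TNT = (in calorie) 2.45e+08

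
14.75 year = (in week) 769.1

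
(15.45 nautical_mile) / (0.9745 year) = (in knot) 0.00181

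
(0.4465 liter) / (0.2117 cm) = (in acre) 5.212e-05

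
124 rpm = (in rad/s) 12.99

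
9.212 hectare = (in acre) 22.76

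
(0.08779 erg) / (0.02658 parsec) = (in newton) 1.07e-23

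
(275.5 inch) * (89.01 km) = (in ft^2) 6.704e+06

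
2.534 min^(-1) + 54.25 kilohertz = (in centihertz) 5.425e+06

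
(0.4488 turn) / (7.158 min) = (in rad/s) 0.006566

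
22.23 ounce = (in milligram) 6.302e+05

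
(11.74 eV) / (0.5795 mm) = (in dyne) 3.246e-10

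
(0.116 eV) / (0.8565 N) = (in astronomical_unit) 1.45e-31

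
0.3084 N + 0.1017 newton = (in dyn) 4.101e+04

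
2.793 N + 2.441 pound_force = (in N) 13.65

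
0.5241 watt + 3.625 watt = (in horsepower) 0.005564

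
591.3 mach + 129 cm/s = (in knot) 3.914e+05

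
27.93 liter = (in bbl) 0.1757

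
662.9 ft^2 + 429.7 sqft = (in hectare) 0.01015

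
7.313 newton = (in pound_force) 1.644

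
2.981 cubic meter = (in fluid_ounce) 1.008e+05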